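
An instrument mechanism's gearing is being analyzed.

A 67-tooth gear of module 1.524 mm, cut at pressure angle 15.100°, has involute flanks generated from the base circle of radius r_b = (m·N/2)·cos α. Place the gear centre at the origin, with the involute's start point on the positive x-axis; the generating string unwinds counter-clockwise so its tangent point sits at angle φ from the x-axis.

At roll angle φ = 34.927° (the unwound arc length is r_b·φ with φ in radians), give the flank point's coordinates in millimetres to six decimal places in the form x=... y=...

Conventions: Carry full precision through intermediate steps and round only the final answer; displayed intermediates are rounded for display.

x=57.616175 y=3.585415

class = single-mesh tooth geometry [base-circle involute, m = 1.524, 67T]
pitch radius r_p = m·N/2 = 1.524·67/2 = 51.054000
base radius r_b = r_p·cos α = 51.054000·cos 15.100° = 49.291240
roll angle φ = 34.927° = 0.60959115 rad
x = r_b·(cos φ + φ·sin φ) = 57.616175
y = r_b·(sin φ − φ·cos φ) = 3.585415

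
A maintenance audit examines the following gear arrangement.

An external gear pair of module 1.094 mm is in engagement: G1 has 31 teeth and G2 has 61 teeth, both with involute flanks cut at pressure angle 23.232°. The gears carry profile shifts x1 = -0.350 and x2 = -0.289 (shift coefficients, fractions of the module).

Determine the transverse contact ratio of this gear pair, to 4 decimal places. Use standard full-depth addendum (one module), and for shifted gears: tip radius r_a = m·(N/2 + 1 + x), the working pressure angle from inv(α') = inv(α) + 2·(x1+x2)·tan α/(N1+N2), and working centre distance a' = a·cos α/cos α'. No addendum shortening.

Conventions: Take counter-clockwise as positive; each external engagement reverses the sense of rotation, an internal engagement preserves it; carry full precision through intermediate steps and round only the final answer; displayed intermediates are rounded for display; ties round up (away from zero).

1.7196

topology: single-mesh involute geometry — m = 1.094, 31T/61T pair
base radii: r_b1 = 15.582045, r_b2 = 30.661443
tip radii: r_a1 = 17.668100, r_a2 = 34.144834
inv(α') = inv(23.232°) + 2·(-0.350-0.289)·tan α/(31+61) = 0.01782391  ⇒  α' = 21.18448°
a' = a·cos α / cos α' = 50.3240·cos 23.232°/cos 21.18448° = 49.595033
action lengths: √(r_a1²−r_b1²) = 8.328364, √(r_a2²−r_b2²) = 15.024833
base pitch p_b = π·m·cos α = 3.158222
CR = (8.328364 + 15.024833 − 49.595033·sin 21.18448°)/3.158222 = 1.719620
contact ratio ≈ 1.7196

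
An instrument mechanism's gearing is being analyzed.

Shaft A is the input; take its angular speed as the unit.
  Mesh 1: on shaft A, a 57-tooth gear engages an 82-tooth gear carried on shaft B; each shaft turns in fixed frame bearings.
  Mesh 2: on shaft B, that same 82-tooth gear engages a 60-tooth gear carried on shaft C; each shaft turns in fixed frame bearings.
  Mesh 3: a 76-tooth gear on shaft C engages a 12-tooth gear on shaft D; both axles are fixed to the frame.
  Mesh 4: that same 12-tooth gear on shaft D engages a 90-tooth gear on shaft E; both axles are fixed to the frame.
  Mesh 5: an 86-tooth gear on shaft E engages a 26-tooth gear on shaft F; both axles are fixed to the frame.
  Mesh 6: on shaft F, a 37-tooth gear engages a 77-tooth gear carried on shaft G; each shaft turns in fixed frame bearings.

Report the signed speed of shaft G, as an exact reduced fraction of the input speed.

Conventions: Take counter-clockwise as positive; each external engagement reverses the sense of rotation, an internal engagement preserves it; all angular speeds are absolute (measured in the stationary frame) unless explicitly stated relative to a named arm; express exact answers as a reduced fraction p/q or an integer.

6-mesh fixed-axis compound train (all bearings frame-fixed)
mesh 1 [57T→82T]: |ω|/ω_in = 1×57/82 = 57/82, sense flips to −
mesh 2 [82T→60T]: |ω|/ω_in = (57/82)×82/60 = 19/20, sense flips to +
mesh 3 [76T→12T]: |ω|/ω_in = (19/20)×76/12 = 361/60, sense flips to −
mesh 4 [12T→90T]: |ω|/ω_in = (361/60)×12/90 = 361/450, sense flips to +
mesh 5 [86T→26T]: |ω|/ω_in = (361/450)×86/26 = 15523/5850, sense flips to −
mesh 6 [37T→77T]: |ω|/ω_in = (15523/5850)×37/77 = 574351/450450, sense flips to +
signed output speed (× input speed) = 574351/450450

574351/450450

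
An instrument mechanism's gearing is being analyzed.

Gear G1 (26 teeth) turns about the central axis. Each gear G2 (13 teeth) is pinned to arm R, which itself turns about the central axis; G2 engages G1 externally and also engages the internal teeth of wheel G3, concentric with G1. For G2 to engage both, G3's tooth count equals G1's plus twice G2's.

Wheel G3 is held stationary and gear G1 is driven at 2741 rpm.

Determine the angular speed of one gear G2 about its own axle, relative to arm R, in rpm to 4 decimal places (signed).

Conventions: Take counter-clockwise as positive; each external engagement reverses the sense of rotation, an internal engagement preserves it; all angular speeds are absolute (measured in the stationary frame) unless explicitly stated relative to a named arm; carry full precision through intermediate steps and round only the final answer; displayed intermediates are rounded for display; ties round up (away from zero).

-3654.6667 rpm

class = planetary set [G3 = 26+2·13 = 52; Willis about the carrier]
normalise by the input: solve with ω_sun = 1, then scale by 2741 rpm
ring teeth: 26 + 2·13 = 52
26(ω_sun−ω_arm) = −52(ω_ring−ω_arm),  ω_ring = 0, ω_sun = 1
26(1−ω_arm) = −52(0−ω_arm)  ⇒  78·ω_arm = 26  ⇒  ω_arm = 1/3
sun–planet mesh: 26·(1−1/3) = −13·(ω_p−ω_arm)  ⇒  ω_p−ω_arm = -4/3
scale: ω_p−ω_arm = -4/3 × 2741 rpm = -3654.6667 rpm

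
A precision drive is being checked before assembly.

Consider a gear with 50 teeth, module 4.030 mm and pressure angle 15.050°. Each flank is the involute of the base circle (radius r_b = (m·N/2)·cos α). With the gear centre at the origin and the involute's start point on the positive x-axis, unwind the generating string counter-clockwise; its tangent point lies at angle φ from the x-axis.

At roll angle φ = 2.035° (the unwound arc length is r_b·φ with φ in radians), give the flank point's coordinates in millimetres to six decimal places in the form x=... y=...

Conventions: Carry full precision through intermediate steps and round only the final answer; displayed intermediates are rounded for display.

x=97.355583 y=0.001453

recognized (one wheel, involute flank): single-mesh tooth geometry, m = 4.030, N = 50
pitch radius r_p = m·N/2 = 4.030·50/2 = 100.750000
base radius r_b = r_p·cos α = 100.750000·cos 15.050° = 97.294234
roll angle φ = 2.035° = 0.03551745 rad
x = r_b·(cos φ + φ·sin φ) = 97.355583
y = r_b·(sin φ − φ·cos φ) = 0.001453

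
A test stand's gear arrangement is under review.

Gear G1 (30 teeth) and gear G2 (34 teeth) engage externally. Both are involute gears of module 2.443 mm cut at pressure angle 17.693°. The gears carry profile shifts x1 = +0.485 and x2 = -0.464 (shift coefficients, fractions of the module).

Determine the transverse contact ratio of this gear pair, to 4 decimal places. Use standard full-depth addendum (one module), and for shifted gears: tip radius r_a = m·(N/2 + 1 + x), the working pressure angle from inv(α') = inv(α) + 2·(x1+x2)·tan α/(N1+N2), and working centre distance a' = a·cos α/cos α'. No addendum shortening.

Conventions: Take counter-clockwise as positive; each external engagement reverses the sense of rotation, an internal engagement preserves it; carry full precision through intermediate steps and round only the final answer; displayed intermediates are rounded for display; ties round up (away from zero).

1.7199

class = single-mesh tooth geometry [involute pair 30T × 34T, m = 2.443]
base radii: r_b1 = 34.911641, r_b2 = 39.566526
tip radii: r_a1 = 40.272855, r_a2 = 42.840448
inv(α') = inv(17.693°) + 2·(+0.485-0.464)·tan α/(30+34) = 0.01041434  ⇒  α' = 17.81004°
a' = a·cos α / cos α' = 78.1760·cos 17.693°/cos 17.81004° = 78.227139
action lengths: √(r_a1²−r_b1²) = 20.076857, √(r_a2²−r_b2²) = 16.425406
base pitch p_b = π·m·cos α = 7.311877
CR = (20.076857 + 16.425406 − 78.227139·sin 17.81004°)/7.311877 = 1.719879
contact ratio ≈ 1.7199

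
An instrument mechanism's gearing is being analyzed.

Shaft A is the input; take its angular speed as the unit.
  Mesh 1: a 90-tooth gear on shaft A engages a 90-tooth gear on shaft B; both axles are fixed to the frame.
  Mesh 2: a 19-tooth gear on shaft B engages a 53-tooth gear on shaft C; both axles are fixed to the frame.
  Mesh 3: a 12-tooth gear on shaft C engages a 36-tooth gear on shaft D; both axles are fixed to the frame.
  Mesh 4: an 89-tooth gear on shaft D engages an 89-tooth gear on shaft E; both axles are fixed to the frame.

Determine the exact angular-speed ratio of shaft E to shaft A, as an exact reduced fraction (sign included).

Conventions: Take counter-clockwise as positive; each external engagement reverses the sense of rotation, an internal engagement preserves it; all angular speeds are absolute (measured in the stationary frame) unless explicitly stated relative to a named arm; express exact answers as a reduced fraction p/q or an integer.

19/159

class = fixed-axis compound train [4 meshes; 4 ratios multiply, 4 sense flips]
mesh 1 [90T→90T]: running ratio 1, sense −
mesh 2 [19T→53T]: running ratio 19/53, sense +
mesh 3 [12T→36T]: running ratio 19/159, sense −
mesh 4 [89T→89T]: running ratio 19/159, sense +
ω_out/ω_in = 19/159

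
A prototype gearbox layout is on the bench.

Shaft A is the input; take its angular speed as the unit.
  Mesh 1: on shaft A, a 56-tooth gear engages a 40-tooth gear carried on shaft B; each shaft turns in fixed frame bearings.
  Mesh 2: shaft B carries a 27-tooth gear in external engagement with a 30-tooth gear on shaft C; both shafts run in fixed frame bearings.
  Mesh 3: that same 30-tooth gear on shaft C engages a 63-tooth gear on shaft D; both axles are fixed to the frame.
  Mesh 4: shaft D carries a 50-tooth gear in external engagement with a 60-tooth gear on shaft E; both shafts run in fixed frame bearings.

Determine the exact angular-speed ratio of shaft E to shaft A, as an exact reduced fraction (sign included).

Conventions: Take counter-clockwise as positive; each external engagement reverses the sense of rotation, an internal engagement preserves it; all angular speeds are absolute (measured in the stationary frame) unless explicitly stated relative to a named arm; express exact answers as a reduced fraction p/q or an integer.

1/2

class = fixed-axis compound train [4 meshes; 4 ratios multiply, 4 sense flips]
mesh 1 [56T→40T]: running ratio 7/5, sense −
mesh 2 [27T→30T]: running ratio 63/50, sense +
mesh 3 [30T→63T]: running ratio 3/5, sense −
mesh 4 [50T→60T]: running ratio 1/2, sense +
ω_out/ω_in = 1/2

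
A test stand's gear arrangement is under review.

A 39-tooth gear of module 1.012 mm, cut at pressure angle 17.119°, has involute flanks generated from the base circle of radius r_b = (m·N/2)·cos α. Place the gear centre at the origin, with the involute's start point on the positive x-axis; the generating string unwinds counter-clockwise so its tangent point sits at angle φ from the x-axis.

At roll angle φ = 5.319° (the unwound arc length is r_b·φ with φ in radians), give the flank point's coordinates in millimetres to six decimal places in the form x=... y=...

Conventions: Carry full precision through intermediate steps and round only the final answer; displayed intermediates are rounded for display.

x=18.940787 y=0.005025

recognized (one wheel, involute flank): single-mesh tooth geometry, m = 1.012, N = 39
pitch radius r_p = m·N/2 = 1.012·39/2 = 19.734000
base radius r_b = r_p·cos α = 19.734000·cos 17.119° = 18.859694
roll angle φ = 5.319° = 0.09283406 rad
x = r_b·(cos φ + φ·sin φ) = 18.940787
y = r_b·(sin φ − φ·cos φ) = 0.005025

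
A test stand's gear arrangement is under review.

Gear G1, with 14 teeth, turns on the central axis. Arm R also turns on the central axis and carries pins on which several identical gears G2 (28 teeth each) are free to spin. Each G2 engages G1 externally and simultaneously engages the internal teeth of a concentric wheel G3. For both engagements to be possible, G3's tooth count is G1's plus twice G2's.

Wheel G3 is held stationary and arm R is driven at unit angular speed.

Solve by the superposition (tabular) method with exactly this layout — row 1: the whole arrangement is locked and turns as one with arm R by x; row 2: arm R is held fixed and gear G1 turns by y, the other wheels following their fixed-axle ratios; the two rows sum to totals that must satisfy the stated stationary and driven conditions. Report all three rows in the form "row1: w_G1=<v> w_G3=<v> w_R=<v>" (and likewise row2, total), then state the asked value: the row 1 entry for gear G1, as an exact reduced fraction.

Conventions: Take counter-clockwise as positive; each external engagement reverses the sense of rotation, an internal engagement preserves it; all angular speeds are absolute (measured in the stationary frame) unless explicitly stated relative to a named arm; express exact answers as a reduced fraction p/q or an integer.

recognized (axles ride arm R): planetary set, 14/28/70 teeth
row 1 — lock + rotate with arm: ω_sun = ω_ring = ω_arm = x
row 2 (arm held, sun turns y): ω_ring = −(14/70)·y, ω_arm = 0
boundary: total ω_ring = x − (14/70)·y = 0 and total ω_arm = x = 1  ⇒  y = 5, x = 1
row 2 ring = −(14/70)·5 = -1
totals (row 1 + row 2): sun 1 + 5 = 6, ring 1 + (-1) = 0, arm 1 + 0 = 1
asked cell (row1, sun) = 1

row1: w_G1=1 w_G3=1 w_R=1
row2: w_G1=5 w_G3=-1 w_R=0
total: w_G1=6 w_G3=0 w_R=1
asked value: 1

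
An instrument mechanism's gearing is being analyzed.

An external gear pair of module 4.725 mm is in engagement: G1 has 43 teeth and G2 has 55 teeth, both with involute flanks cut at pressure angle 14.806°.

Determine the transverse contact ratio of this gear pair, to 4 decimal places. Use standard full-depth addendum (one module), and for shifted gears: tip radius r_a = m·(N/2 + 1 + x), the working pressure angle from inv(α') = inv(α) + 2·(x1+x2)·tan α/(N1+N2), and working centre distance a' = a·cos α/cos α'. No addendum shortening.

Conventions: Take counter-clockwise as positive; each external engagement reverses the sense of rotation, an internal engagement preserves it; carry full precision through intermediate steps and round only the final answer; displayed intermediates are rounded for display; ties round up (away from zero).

single-mesh involute tooth geometry (43T engaging 55T at module 4.725)
base radii: r_b1 = 98.214453, r_b2 = 125.623138
tip radii: r_a1 = 106.312500, r_a2 = 134.662500
no profile shift: α' = α, a' = a
action lengths: √(r_a1²−r_b1²) = 40.697284, √(r_a2²−r_b2²) = 48.505837
base pitch p_b = π·m·cos α = 14.351154
CR = (40.697284 + 48.505837 − 231.525000·sin 14.80600°)/14.351154 = 2.093044
contact ratio ≈ 2.0930

2.0930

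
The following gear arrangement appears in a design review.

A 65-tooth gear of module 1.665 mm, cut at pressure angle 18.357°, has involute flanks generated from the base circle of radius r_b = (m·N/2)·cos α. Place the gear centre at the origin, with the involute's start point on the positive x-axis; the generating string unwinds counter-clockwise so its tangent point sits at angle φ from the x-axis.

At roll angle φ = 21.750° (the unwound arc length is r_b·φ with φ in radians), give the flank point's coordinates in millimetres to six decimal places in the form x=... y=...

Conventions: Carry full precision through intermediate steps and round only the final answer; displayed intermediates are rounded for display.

x=54.927093 y=0.923066

class = single-mesh tooth geometry [base-circle involute, m = 1.665, 65T]
pitch radius r_p = m·N/2 = 1.665·65/2 = 54.112500
base radius r_b = r_p·cos α = 54.112500·cos 18.357° = 51.358858
roll angle φ = 21.750° = 0.37960911 rad
x = r_b·(cos φ + φ·sin φ) = 54.927093
y = r_b·(sin φ − φ·cos φ) = 0.923066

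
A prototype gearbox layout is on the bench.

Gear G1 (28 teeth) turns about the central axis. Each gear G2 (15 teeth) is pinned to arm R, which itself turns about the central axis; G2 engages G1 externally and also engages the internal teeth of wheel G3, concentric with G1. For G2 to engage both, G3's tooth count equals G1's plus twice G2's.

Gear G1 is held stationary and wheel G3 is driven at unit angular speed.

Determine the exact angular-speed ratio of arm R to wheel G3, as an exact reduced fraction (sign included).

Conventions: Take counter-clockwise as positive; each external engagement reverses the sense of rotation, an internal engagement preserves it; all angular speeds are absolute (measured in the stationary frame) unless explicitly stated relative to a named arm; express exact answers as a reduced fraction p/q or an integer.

class = planetary set [G3 = 28+2·15 = 58; Willis about the carrier]
ring teeth: 28 + 2·15 = 58
28(ω_sun−ω_arm) = −58(ω_ring−ω_arm),  ω_sun = 0, ω_ring = 1
28(0−ω_arm) = −58(1−ω_arm)  ⇒  86·ω_arm = 58  ⇒  ω_arm = 29/43
ω_out/ω_in = 29/43

29/43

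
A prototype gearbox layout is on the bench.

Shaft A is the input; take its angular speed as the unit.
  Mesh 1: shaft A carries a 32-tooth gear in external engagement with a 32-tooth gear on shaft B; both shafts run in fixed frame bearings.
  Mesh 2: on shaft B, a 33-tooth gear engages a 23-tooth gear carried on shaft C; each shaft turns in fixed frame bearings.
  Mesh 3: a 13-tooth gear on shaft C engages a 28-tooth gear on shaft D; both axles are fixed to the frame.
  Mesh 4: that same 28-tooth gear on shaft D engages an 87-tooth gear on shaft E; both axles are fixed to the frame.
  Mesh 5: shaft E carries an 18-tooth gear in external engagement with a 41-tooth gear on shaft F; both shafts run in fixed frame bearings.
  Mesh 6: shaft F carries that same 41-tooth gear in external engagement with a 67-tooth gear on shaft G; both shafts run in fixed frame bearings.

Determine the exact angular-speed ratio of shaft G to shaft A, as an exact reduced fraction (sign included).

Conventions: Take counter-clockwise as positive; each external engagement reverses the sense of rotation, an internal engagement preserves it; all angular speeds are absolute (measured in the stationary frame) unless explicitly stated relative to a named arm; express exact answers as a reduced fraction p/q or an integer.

class = fixed-axis compound train [6 meshes; 6 ratios multiply, 6 sense flips]
mesh 1 [32T→32T]: running ratio 1, sense −
mesh 2 [33T→23T]: running ratio 33/23, sense +
mesh 3 [13T→28T]: running ratio 429/644, sense −
mesh 4 [28T→87T]: running ratio 143/667, sense +
mesh 5 [18T→41T]: running ratio 2574/27347, sense −
mesh 6 [41T→67T]: running ratio 2574/44689, sense +
ω_out/ω_in = 2574/44689

2574/44689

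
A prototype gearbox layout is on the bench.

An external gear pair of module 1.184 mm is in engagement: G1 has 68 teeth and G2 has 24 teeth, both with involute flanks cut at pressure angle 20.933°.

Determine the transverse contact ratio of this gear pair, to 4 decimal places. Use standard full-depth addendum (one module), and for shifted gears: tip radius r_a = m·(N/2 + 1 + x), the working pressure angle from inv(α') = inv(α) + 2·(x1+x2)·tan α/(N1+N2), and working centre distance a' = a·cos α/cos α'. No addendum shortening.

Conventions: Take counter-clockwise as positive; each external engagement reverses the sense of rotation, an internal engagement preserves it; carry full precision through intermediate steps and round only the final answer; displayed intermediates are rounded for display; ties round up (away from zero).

single-mesh involute tooth geometry (68T engaging 24T at module 1.184)
base radii: r_b1 = 37.599058, r_b2 = 13.270256
tip radii: r_a1 = 41.440000, r_a2 = 15.392000
no profile shift: α' = α, a' = a
action lengths: √(r_a1²−r_b1²) = 17.423675, √(r_a2²−r_b2²) = 7.798332
base pitch p_b = π·m·cos α = 3.474145
CR = (17.423675 + 7.798332 − 54.464000·sin 20.93300°)/3.474145 = 1.658919
contact ratio ≈ 1.6589

1.6589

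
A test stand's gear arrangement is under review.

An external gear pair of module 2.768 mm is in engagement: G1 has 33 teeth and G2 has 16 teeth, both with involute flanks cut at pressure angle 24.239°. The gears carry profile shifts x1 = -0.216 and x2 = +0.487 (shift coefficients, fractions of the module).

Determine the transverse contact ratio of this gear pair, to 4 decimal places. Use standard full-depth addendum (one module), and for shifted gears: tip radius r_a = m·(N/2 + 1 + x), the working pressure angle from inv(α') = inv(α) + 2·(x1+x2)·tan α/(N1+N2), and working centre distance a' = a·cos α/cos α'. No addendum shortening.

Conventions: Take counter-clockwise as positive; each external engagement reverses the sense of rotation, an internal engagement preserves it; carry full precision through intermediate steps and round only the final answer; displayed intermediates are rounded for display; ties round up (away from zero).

single-mesh involute tooth geometry (33T engaging 16T at module 2.768)
base radii: r_b1 = 41.645597, r_b2 = 20.191804
tip radii: r_a1 = 47.842112, r_a2 = 26.260016
inv(α') = inv(24.239°) + 2·(-0.216+0.487)·tan α/(33+16) = 0.03216604  ⇒  α' = 25.56265°
a' = a·cos α / cos α' = 67.8160·cos 24.239°/cos 25.56265° = 68.547213
action lengths: √(r_a1²−r_b1²) = 23.548078, √(r_a2²−r_b2²) = 16.789267
base pitch p_b = π·m·cos α = 7.929303
CR = (23.548078 + 16.789267 − 68.547213·sin 25.56265°)/7.929303 = 1.356913
contact ratio ≈ 1.3569

1.3569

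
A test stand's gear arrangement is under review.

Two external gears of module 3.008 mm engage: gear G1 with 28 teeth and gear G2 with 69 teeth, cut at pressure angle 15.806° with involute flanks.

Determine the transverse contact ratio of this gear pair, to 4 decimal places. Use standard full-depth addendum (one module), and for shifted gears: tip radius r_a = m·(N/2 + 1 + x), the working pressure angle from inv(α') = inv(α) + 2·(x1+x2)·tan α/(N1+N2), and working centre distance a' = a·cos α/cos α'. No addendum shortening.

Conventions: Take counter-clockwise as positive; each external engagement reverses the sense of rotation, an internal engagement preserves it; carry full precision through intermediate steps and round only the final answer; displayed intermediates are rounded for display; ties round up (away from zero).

recognized (one external pair, fixed centres): single-mesh tooth geometry, m = 3.008, N1 = 28, N2 = 69
base radii: r_b1 = 40.519723, r_b2 = 99.852175
tip radii: r_a1 = 45.120000, r_a2 = 106.784000
no profile shift: α' = α, a' = a
action lengths: √(r_a1²−r_b1²) = 19.848588, √(r_a2²−r_b2²) = 37.846609
base pitch p_b = π·m·cos α = 9.092605
CR = (19.848588 + 37.846609 − 145.888000·sin 15.80600°)/9.092605 = 1.975020
contact ratio ≈ 1.9750

1.9750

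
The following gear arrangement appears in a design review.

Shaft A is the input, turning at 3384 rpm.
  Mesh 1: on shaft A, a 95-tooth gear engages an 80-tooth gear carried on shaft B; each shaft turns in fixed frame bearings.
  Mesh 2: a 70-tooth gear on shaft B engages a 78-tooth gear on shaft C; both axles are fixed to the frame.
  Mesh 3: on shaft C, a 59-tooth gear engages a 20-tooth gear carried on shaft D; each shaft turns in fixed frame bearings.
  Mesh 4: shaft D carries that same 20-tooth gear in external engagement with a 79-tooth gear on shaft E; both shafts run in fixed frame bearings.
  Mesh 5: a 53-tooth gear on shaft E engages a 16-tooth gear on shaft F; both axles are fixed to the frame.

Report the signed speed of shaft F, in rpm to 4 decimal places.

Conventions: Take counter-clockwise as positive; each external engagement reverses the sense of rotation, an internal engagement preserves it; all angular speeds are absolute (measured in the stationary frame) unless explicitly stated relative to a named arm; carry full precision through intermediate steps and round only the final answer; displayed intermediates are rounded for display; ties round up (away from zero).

-8921.7124 rpm

topology: fixed-axis compound train — 5 meshes, A→F
mesh 1 [95T→80T]: ω = 3384.0000×95/80 = 4018.5000 rpm, sense flips to −
mesh 2 [70T→78T]: ω = 4018.5000×70/78 = 3606.3462 rpm, sense flips to +
mesh 3 [59T→20T]: ω = 3606.3462×59/20 = 10638.7212 rpm, sense flips to −
mesh 4 [20T→79T]: ω = 10638.7212×20/79 = 2693.3471 rpm, sense flips to +
mesh 5 [53T→16T]: ω = 2693.3471×53/16 = 8921.7124 rpm, sense flips to −
signed output speed = -8921.7124 rpm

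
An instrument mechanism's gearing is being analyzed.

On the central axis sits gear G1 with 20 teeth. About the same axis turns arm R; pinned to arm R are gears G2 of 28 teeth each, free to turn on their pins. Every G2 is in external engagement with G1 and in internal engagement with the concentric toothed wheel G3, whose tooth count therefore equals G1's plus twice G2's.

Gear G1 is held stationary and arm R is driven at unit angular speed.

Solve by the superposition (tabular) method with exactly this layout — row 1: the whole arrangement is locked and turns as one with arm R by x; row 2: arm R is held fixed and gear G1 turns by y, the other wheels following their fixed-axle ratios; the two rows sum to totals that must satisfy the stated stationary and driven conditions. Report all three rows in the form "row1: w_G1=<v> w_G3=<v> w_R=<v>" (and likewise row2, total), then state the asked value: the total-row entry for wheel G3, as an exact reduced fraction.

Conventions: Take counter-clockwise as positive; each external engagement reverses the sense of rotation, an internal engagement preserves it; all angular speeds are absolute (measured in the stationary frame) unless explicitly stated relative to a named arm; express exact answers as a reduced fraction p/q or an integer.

class = planetary set [G3 = 20+2·28 = 76; Willis about the carrier]
superposition row 1 [locked train]: every member turns x
row 2 (arm held, sun turns y): ω_ring = −(20/76)·y, ω_arm = 0
boundary: total ω_sun = x + y = 0 and total ω_arm = x = 1  ⇒  y = -1, x = 1
row 2 ring = −(20/76)·(-1) = 5/19
totals (row 1 + row 2): sun 1 + (-1) = 0, ring 1 + 5/19 = 24/19, arm 1 + 0 = 1
asked cell (total, ring) = 24/19

row1: w_G1=1 w_G3=1 w_R=1
row2: w_G1=-1 w_G3=5/19 w_R=0
total: w_G1=0 w_G3=24/19 w_R=1
asked value: 24/19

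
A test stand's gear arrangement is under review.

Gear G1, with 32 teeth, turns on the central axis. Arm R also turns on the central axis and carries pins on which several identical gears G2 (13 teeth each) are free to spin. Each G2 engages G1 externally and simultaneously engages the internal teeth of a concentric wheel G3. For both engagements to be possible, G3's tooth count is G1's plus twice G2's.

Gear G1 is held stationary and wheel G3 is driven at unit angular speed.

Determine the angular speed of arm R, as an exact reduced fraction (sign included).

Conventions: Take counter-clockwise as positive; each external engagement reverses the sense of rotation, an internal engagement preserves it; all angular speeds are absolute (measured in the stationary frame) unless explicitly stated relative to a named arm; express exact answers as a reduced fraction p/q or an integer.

29/45

planetary set (32T centre, 13T on arm, 58T internal) — Willis relation
ring teeth: 32 + 2·13 = 58
32(ω_sun−ω_arm) = −58(ω_ring−ω_arm),  ω_sun = 0, ω_ring = 1
32(0−ω_arm) = −58(1−ω_arm)  ⇒  90·ω_arm = 58  ⇒  ω_arm = 29/45
exact speed ratio = 29/45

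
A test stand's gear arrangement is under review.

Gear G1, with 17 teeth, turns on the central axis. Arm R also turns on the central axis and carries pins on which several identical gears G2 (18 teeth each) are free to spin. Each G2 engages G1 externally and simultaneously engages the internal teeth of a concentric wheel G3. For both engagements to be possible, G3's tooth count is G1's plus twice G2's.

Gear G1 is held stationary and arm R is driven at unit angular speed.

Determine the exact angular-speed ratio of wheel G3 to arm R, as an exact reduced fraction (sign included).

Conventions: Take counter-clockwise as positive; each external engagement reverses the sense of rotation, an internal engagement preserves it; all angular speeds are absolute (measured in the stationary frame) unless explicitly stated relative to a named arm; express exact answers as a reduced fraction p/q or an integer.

recognized (axles ride arm R): planetary set, 17/18/53 teeth
ring teeth: 17 + 2·18 = 53
17(ω_sun−ω_arm) = −53(ω_ring−ω_arm),  ω_sun = 0, ω_arm = 1
ω_ring = 1 − (17/53)(0−1) = 70/53
ω_out/ω_in = 70/53

70/53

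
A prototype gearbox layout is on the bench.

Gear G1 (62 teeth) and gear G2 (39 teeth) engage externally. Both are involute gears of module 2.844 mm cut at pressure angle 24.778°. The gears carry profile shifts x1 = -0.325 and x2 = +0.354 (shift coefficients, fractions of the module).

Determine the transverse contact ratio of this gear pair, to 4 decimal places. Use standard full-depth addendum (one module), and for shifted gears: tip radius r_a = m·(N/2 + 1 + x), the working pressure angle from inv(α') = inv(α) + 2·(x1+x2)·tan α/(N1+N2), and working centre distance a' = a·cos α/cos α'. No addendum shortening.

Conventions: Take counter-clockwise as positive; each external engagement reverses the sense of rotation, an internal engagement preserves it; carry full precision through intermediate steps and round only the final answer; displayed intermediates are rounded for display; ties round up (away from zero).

single-mesh involute tooth geometry (62T engaging 39T at module 2.844)
base radii: r_b1 = 80.047487, r_b2 = 50.352452
tip radii: r_a1 = 90.083700, r_a2 = 59.308776
inv(α') = inv(24.778°) + 2·(-0.325+0.354)·tan α/(62+39) = 0.02940639  ⇒  α' = 24.84905°
a' = a·cos α / cos α' = 143.6220·cos 24.778°/cos 24.84905° = 143.704365
action lengths: √(r_a1²−r_b1²) = 41.321578, √(r_a2²−r_b2²) = 31.339456
base pitch p_b = π·m·cos α = 8.112148
CR = (41.321578 + 31.339456 − 143.704365·sin 24.84905°)/8.112148 = 1.512828
contact ratio ≈ 1.5128

1.5128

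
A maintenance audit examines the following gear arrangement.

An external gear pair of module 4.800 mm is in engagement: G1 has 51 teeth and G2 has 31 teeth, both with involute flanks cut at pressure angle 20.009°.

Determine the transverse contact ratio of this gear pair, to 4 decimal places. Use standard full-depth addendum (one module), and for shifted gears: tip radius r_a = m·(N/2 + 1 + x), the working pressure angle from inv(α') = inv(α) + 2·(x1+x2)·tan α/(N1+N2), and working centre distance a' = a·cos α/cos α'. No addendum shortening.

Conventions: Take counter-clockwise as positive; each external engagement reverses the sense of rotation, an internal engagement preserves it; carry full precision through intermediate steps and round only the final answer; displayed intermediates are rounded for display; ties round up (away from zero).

1.7090

topology: single-mesh involute geometry — m = 4.800, 51T/31T pair
base radii: r_b1 = 115.011799, r_b2 = 69.909133
tip radii: r_a1 = 127.200000, r_a2 = 79.200000
no profile shift: α' = α, a' = a
action lengths: √(r_a1²−r_b1²) = 54.333470, √(r_a2²−r_b2²) = 37.220332
base pitch p_b = π·m·cos α = 14.169421
CR = (54.333470 + 37.220332 − 196.800000·sin 20.00900°)/14.169421 = 1.708975
contact ratio ≈ 1.7090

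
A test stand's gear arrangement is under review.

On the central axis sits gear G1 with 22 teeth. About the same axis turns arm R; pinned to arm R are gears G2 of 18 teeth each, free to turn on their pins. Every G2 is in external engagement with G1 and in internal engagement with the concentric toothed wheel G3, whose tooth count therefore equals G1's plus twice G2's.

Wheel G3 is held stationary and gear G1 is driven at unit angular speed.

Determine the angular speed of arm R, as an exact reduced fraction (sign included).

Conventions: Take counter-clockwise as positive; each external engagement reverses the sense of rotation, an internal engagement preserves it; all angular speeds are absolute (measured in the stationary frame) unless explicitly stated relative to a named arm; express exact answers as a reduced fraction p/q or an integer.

11/40

class = planetary set [G3 = 22+2·18 = 58; Willis about the carrier]
ring teeth: 22 + 2·18 = 58
22(ω_sun−ω_arm) = −58(ω_ring−ω_arm),  ω_ring = 0, ω_sun = 1
22(1−ω_arm) = −58(0−ω_arm)  ⇒  80·ω_arm = 22  ⇒  ω_arm = 11/40
exact speed ratio = 11/40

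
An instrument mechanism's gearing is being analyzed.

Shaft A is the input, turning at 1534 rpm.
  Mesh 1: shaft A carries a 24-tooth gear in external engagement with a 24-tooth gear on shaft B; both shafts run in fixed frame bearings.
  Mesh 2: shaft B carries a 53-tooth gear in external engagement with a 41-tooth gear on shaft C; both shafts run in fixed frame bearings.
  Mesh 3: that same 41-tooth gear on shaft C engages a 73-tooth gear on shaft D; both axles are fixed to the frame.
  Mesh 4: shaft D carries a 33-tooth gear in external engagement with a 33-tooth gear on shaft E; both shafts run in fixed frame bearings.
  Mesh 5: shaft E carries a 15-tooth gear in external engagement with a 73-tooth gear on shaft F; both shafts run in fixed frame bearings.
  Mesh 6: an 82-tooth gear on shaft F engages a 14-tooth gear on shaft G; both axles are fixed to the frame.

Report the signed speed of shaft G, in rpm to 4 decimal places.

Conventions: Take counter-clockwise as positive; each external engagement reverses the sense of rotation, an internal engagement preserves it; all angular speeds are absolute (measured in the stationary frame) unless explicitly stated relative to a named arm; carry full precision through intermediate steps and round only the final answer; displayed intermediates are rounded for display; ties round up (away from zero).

+1340.3943 rpm

6-mesh fixed-axis compound train (all bearings frame-fixed)
mesh 1 [24T→24T]: ω = 1534.0000×24/24 = 1534.0000 rpm, sense flips to −
mesh 2 [53T→41T]: ω = 1534.0000×53/41 = 1982.9756 rpm, sense flips to +
mesh 3 [41T→73T]: ω = 1982.9756×41/73 = 1113.7260 rpm, sense flips to −
mesh 4 [33T→33T]: ω = 1113.7260×33/33 = 1113.7260 rpm, sense flips to +
mesh 5 [15T→73T]: ω = 1113.7260×15/73 = 228.8478 rpm, sense flips to −
mesh 6 [82T→14T]: ω = 228.8478×82/14 = 1340.3943 rpm, sense flips to +
signed output speed = +1340.3943 rpm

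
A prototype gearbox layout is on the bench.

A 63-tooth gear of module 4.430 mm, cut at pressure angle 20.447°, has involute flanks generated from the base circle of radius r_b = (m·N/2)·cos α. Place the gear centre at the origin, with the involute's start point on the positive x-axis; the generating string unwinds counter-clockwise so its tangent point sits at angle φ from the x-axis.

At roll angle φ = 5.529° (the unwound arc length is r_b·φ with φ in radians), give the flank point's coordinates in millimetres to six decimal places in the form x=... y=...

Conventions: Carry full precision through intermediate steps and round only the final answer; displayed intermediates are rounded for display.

x=131.360447 y=0.039129

recognized (one wheel, involute flank): single-mesh tooth geometry, m = 4.430, N = 63
pitch radius r_p = m·N/2 = 4.430·63/2 = 139.545000
base radius r_b = r_p·cos α = 139.545000·cos 20.447° = 130.753070
roll angle φ = 5.529° = 0.09649925 rad
x = r_b·(cos φ + φ·sin φ) = 131.360447
y = r_b·(sin φ − φ·cos φ) = 0.039129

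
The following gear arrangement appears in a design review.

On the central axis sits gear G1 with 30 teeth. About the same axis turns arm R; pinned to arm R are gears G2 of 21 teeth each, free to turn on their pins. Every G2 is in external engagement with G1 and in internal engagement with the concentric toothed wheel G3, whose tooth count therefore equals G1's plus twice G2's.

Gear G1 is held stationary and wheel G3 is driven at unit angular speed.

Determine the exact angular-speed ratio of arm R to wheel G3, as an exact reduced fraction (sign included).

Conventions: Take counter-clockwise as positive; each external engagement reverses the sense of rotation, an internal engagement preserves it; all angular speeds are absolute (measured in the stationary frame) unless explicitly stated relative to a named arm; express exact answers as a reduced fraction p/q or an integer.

class = planetary set [G3 = 30+2·21 = 72; Willis about the carrier]
ring teeth: 30 + 2·21 = 72
30(ω_sun−ω_arm) = −72(ω_ring−ω_arm),  ω_sun = 0, ω_ring = 1
30(0−ω_arm) = −72(1−ω_arm)  ⇒  102·ω_arm = 72  ⇒  ω_arm = 12/17
ω_out/ω_in = 12/17

12/17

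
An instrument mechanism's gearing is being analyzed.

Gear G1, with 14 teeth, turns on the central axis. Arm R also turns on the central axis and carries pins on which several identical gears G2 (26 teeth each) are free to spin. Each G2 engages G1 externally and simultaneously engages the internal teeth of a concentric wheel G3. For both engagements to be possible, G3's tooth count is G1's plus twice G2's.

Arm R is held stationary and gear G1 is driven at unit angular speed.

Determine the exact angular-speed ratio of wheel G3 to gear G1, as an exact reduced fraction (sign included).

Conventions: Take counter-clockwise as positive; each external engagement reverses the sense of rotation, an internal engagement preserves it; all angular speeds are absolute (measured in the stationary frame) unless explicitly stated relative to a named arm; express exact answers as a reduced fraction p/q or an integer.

planetary set (14T centre, 26T on arm, 66T internal) — Willis relation
ring teeth: 14 + 2·26 = 66
14(ω_sun−ω_arm) = −66(ω_ring−ω_arm),  ω_arm = 0, ω_sun = 1
ω_ring = 0 − (14/66)(1−0) = -7/33
ω_out/ω_in = -7/33

-7/33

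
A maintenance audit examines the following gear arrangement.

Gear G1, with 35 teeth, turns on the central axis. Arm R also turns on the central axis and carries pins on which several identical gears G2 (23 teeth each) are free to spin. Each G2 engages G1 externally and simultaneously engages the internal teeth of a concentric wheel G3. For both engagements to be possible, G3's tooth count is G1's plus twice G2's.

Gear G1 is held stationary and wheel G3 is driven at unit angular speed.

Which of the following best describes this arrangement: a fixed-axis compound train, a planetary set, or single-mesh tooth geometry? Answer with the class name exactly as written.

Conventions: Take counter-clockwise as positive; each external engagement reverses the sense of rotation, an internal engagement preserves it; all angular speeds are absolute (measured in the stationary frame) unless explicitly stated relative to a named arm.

planetary set

topology: planetary set — G1 35T / G2 23T / G3 81T, arm = carrier (Willis)
classification: planetary set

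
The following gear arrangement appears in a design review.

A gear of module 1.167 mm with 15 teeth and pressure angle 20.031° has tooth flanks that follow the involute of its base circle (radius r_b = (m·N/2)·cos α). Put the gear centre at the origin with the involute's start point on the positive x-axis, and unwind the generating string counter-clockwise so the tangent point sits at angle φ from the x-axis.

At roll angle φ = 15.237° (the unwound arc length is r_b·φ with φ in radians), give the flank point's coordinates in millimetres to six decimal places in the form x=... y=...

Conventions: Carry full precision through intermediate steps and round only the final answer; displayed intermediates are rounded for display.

topology: single-mesh involute geometry — m = 1.167, N = 15
pitch radius r_p = m·N/2 = 1.167·15/2 = 8.752500
base radius r_b = r_p·cos α = 8.752500·cos 20.031° = 8.223039
roll angle φ = 15.237° = 0.26593582 rad
x = r_b·(cos φ + φ·sin φ) = 8.508692
y = r_b·(sin φ − φ·cos φ) = 0.051188

x=8.508692 y=0.051188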